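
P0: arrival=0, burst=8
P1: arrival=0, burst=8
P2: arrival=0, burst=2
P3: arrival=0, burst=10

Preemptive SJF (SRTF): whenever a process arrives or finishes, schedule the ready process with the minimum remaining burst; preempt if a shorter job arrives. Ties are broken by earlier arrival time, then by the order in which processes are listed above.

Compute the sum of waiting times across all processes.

30

Timeline: | P2 0-2 | P0 2-10 | P1 10-18 | P3 18-28 |
Completion: P0=10  P1=18  P2=2  P3=28
Waiting = turnaround − burst: P0=2, P1=10, P2=0, P3=18
Total waiting = 2 + 10 + 0 + 18 = 30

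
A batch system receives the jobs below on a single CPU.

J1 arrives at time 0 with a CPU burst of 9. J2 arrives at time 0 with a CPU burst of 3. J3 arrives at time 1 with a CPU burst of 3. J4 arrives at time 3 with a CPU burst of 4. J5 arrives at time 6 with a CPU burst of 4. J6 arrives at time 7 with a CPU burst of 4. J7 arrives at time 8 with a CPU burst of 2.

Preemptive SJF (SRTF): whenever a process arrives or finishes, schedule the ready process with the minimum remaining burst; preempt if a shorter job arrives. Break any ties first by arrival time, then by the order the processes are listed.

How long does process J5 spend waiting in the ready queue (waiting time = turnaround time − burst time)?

Gantt: | J2 0-3 | J3 3-6 | J4 6-10 | J7 10-12 | J5 12-16 | J6 16-20 | J1 20-29 |
Completion: J1=29  J2=3  J3=6  J4=10  J5=16  J6=20  J7=12
Waiting(J5) = turnaround − burst = 10 − 4 = 6

6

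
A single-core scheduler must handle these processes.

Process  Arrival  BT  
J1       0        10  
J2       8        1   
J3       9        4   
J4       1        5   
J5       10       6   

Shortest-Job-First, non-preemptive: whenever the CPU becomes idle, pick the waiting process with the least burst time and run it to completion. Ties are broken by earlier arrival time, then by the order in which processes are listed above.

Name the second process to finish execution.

Schedule: | J1 0-10 | J2 10-11 | J3 11-15 | J4 15-20 | J5 20-26 |
Completion: J1=10  J2=11  J3=15  J4=20  J5=26
Finish order: J1 → J2 → J3 → J4 → J5

J2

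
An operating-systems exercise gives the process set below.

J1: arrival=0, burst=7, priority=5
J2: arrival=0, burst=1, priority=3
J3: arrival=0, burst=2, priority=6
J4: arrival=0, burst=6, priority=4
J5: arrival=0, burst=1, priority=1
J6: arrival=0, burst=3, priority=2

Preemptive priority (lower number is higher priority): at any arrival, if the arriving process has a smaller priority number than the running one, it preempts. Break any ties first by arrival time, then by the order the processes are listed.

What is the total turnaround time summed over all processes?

Gantt: | J5 0-1 | J6 1-4 | J2 4-5 | J4 5-11 | J1 11-18 | J3 18-20 |
Completion: J1=18  J2=5  J3=20  J4=11  J5=1  J6=4
Turnaround (C−A): J1=18  J2=5  J3=20  J4=11  J5=1  J6=4
Turnaround = completion − arrival: J1=18, J2=5, J3=20, J4=11, J5=1, J6=4
Total turnaround = 18 + 5 + 20 + 11 + 1 + 4 = 59

59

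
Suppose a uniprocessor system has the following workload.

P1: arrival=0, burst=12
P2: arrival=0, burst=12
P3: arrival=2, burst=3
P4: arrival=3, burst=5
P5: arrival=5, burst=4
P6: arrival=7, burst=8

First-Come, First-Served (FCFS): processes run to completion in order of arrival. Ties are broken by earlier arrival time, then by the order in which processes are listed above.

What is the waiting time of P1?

0

Timeline: | P1 0-12 | P2 12-24 | P3 24-27 | P4 27-32 | P5 32-36 | P6 36-44 |
Completion: P1=12  P2=24  P3=27  P4=32  P5=36  P6=44
Turnaround (C−A): P1=12  P2=24  P3=25  P4=29  P5=31  P6=37
Waiting(P1) = turnaround − burst = 12 − 12 = 0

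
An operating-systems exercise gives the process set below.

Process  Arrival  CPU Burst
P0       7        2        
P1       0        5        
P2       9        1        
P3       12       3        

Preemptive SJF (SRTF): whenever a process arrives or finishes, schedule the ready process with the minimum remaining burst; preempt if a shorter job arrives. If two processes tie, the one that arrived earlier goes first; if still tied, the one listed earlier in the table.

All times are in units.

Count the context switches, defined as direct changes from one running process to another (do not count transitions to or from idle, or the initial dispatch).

Timeline: | P1 0-5 | idle 5-7 | P0 7-9 | P2 9-10 | idle 10-12 | P3 12-15 |
Completion: P0=9  P1=5  P2=10  P3=15

1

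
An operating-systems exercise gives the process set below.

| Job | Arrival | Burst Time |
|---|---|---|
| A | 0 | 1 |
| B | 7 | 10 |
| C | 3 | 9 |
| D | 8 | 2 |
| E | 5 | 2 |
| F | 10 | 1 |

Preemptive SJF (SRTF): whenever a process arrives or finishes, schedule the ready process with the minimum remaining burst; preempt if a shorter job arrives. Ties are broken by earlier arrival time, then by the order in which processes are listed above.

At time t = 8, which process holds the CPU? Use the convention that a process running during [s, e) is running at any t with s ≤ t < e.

Schedule: | A 0-1 | idle 1-3 | C 3-5 | E 5-7 | C 7-8 | D 8-10 | F 10-11 | C 11-17 | B 17-27 |
Completion: A=1  B=27  C=17  D=10  E=7  F=11

D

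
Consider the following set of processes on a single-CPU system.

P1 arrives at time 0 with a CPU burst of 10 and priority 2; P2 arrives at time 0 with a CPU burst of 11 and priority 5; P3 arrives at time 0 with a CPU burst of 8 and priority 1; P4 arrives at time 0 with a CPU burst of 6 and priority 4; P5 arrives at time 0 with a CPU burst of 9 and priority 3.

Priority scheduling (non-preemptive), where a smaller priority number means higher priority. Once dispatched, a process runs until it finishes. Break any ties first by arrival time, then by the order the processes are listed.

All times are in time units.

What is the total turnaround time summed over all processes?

130

Timeline: | P3 0-8 | P1 8-18 | P5 18-27 | P4 27-33 | P2 33-44 |
Completion: P1=18  P2=44  P3=8  P4=33  P5=27
Turnaround (C−A): P1=18  P2=44  P3=8  P4=33  P5=27
Turnaround = completion − arrival: P1=18, P2=44, P3=8, P4=33, P5=27
Total turnaround = 18 + 44 + 8 + 33 + 27 = 130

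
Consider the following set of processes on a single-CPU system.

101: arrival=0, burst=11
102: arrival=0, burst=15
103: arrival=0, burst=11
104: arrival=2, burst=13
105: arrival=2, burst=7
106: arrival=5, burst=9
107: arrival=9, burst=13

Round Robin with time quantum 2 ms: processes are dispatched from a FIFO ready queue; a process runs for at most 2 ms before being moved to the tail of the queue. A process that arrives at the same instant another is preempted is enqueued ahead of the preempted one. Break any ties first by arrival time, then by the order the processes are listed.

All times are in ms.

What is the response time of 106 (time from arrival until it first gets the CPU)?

Schedule: | 101 0-2 | 102 2-4 | 103 4-6 | 104 6-8 | 105 8-10 | 101 10-12 | 102 12-14 | 106 14-16 | 103 16-18 | 104 18-20 | 107 20-22 | 105 22-24 | 101 24-26 | 102 26-28 | 106 28-30 | 103 30-32 | 104 32-34 | 107 34-36 | 105 36-38 | 101 38-40 | 102 40-42 | 106 42-44 | 103 44-46 | 104 46-48 | 107 48-50 | 105 50-51 | 101 51-53 | 102 53-55 | 106 55-57 | 103 57-59 | 104 59-61 | 107 61-63 | 101 63-64 | 102 64-66 | 106 66-67 | 103 67-68 | 104 68-70 | 107 70-72 | 102 72-74 | 104 74-75 | 107 75-77 | 102 77-78 | 107 78-79 |
Completion: 101=64  102=78  103=68  104=75  105=51  106=67  107=79
Response(106) = first start − arrival = 14 − 5 = 9

9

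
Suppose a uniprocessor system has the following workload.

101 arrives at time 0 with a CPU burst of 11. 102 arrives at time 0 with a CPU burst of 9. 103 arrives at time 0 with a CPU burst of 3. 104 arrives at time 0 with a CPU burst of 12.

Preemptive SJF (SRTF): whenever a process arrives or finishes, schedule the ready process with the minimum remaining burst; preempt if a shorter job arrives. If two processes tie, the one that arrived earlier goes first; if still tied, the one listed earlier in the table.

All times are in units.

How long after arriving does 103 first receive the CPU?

Schedule: | 103 0-3 | 102 3-12 | 101 12-23 | 104 23-35 |
Completion: 101=23  102=12  103=3  104=35
Turnaround (C−A): 101=23  102=12  103=3  104=35
Response(103) = first start − arrival = 0 − 0 = 0

0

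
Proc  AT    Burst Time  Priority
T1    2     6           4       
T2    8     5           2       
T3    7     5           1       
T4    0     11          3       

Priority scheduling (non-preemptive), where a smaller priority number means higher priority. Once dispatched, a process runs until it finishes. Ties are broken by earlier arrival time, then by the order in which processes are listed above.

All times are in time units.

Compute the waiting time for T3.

4

Timeline: | T4 0-11 | T3 11-16 | T2 16-21 | T1 21-27 |
Completion: T1=27  T2=21  T3=16  T4=11
Turnaround (C−A): T1=25  T2=13  T3=9  T4=11
Waiting(T3) = turnaround − burst = 9 − 5 = 4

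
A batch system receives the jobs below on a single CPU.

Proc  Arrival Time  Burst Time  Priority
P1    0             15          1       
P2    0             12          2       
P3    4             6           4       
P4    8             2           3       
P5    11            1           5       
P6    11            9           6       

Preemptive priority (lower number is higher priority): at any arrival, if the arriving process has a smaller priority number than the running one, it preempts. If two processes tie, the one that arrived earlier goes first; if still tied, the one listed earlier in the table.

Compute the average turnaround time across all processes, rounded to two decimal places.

25.50

Schedule: | P1 0-15 | P2 15-27 | P4 27-29 | P3 29-35 | P5 35-36 | P6 36-45 |
Completion: P1=15  P2=27  P3=35  P4=29  P5=36  P6=45
Turnaround times: P1=15, P2=27, P3=31, P4=21, P5=25, P6=34
Average turnaround = (15+27+31+21+25+34) / 6 = 153/6 = 25.50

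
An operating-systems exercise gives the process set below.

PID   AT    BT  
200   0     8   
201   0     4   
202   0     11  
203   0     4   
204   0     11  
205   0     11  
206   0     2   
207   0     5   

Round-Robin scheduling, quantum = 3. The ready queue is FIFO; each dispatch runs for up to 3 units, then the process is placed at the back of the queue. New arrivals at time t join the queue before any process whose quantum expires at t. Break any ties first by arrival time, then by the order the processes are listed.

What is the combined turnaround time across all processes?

Timeline: | 200 0-3 | 201 3-6 | 202 6-9 | 203 9-12 | 204 12-15 | 205 15-18 | 206 18-20 | 207 20-23 | 200 23-26 | 201 26-27 | 202 27-30 | 203 30-31 | 204 31-34 | 205 34-37 | 207 37-39 | 200 39-41 | 202 41-44 | 204 44-47 | 205 47-50 | 202 50-52 | 204 52-54 | 205 54-56 |
Completion: 200=41  201=27  202=52  203=31  204=54  205=56  206=20  207=39
Turnaround = completion − arrival: 200=41, 201=27, 202=52, 203=31, 204=54, 205=56, 206=20, 207=39
Total turnaround = 41 + 27 + 52 + 31 + 54 + 56 + 20 + 39 = 320

320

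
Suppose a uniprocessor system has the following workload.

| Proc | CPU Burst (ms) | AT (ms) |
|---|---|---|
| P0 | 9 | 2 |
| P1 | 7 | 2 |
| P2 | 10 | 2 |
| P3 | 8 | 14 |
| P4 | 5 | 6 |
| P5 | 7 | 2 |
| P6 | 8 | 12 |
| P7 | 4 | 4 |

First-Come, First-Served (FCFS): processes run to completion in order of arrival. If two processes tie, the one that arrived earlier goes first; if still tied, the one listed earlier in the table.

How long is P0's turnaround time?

9

Schedule: | idle 0-2 | P0 2-11 | P1 11-18 | P2 18-28 | P5 28-35 | P7 35-39 | P4 39-44 | P6 44-52 | P3 52-60 |
Completion: P0=11  P1=18  P2=28  P3=60  P4=44  P5=35  P6=52  P7=39
Turnaround (C−A): P0=9  P1=16  P2=26  P3=46  P4=38  P5=33  P6=40  P7=35
Turnaround(P0) = completion − arrival = 11 − 2 = 9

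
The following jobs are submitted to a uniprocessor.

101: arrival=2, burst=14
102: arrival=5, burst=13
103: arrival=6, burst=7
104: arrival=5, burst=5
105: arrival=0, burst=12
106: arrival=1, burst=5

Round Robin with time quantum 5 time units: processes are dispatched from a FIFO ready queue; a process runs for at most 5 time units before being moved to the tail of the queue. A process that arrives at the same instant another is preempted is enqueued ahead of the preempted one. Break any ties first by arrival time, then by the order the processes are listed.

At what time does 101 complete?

53

Schedule: | 105 0-5 | 106 5-10 | 101 10-15 | 102 15-20 | 104 20-25 | 105 25-30 | 103 30-35 | 101 35-40 | 102 40-45 | 105 45-47 | 103 47-49 | 101 49-53 | 102 53-56 |
Completion: 101=53  102=56  103=49  104=25  105=47  106=10
Turnaround (C−A): 101=51  102=51  103=43  104=20  105=47  106=9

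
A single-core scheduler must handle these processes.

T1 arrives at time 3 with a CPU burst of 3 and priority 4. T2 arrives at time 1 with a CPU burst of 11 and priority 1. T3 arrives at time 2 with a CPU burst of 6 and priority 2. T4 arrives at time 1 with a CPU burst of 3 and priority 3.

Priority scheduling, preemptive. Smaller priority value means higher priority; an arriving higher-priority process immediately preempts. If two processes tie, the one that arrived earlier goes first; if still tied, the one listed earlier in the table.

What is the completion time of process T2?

Schedule: | idle 0-1 | T2 1-12 | T3 12-18 | T4 18-21 | T1 21-24 |
Completion: T1=24  T2=12  T3=18  T4=21
Turnaround (C−A): T1=21  T2=11  T3=16  T4=20

12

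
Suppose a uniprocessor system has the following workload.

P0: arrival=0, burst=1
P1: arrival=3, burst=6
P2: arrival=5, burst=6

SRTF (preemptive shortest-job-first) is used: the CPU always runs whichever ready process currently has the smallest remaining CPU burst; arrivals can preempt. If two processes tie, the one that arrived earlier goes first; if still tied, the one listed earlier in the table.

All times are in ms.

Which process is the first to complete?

Timeline: | P0 0-1 | idle 1-3 | P1 3-9 | P2 9-15 |
Completion: P0=1  P1=9  P2=15
Turnaround (C−A): P0=1  P1=6  P2=10
Finish order: P0 → P1 → P2

P0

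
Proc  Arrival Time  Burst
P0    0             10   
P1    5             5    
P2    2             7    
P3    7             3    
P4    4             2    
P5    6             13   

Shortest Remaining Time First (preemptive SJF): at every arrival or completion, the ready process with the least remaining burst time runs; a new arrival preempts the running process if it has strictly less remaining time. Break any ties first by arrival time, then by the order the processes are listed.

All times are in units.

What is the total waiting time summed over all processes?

52

Schedule: | P0 0-2 | P2 2-4 | P4 4-6 | P2 6-7 | P3 7-10 | P2 10-14 | P1 14-19 | P0 19-27 | P5 27-40 |
Completion: P0=27  P1=19  P2=14  P3=10  P4=6  P5=40
Turnaround (C−A): P0=27  P1=14  P2=12  P3=3  P4=2  P5=34
Waiting = turnaround − burst: P0=17, P1=9, P2=5, P3=0, P4=0, P5=21
Total waiting = 17 + 9 + 5 + 0 + 0 + 21 = 52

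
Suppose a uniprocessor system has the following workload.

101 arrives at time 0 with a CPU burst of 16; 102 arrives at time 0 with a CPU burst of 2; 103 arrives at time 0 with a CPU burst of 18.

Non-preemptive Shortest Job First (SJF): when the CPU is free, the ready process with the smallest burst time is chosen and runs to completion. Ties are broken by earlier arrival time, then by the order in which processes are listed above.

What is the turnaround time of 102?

2

Schedule: | 102 0-2 | 101 2-18 | 103 18-36 |
Completion: 101=18  102=2  103=36
Turnaround (C−A): 101=18  102=2  103=36
Turnaround(102) = completion − arrival = 2 − 0 = 2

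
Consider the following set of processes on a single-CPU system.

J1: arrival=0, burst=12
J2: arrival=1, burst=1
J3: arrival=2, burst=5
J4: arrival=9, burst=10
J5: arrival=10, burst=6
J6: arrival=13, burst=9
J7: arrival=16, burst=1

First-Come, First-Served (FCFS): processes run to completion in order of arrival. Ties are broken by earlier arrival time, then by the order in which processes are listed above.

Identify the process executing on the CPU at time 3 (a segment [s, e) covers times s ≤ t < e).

Schedule: | J1 0-12 | J2 12-13 | J3 13-18 | J4 18-28 | J5 28-34 | J6 34-43 | J7 43-44 |
Completion: J1=12  J2=13  J3=18  J4=28  J5=34  J6=43  J7=44
Turnaround (C−A): J1=12  J2=12  J3=16  J4=19  J5=24  J6=30  J7=28

J1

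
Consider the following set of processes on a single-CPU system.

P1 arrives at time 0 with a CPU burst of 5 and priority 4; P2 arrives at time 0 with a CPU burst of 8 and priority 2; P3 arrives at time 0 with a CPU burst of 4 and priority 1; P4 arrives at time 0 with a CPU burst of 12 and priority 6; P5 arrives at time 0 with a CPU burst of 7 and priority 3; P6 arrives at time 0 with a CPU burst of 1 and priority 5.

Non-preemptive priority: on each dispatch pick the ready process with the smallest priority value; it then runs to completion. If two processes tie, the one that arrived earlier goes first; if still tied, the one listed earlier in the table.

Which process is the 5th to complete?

P6

Gantt: | P3 0-4 | P2 4-12 | P5 12-19 | P1 19-24 | P6 24-25 | P4 25-37 |
Completion: P1=24  P2=12  P3=4  P4=37  P5=19  P6=25
Finish order: P3 → P2 → P5 → P1 → P6 → P4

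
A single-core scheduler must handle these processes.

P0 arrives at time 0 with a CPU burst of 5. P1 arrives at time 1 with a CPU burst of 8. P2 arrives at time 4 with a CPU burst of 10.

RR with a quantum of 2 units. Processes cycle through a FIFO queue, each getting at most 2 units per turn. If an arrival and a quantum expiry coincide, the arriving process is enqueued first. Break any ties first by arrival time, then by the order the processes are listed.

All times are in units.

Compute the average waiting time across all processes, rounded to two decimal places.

8.33

Schedule: | P0 0-2 | P1 2-4 | P0 4-6 | P2 6-8 | P1 8-10 | P0 10-11 | P2 11-13 | P1 13-15 | P2 15-17 | P1 17-19 | P2 19-23 |
Completion: P0=11  P1=19  P2=23
Waiting times: P0=6, P1=10, P2=9
Average waiting = (6+10+9) / 3 = 25/3 = 8.33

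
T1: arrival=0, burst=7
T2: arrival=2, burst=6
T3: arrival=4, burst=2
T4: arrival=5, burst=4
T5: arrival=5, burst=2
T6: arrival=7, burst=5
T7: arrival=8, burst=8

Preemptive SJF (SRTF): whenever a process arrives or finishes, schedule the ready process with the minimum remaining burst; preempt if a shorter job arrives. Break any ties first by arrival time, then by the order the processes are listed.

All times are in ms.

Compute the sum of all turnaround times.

89

Schedule: | T1 0-4 | T3 4-6 | T5 6-8 | T1 8-11 | T4 11-15 | T6 15-20 | T2 20-26 | T7 26-34 |
Completion: T1=11  T2=26  T3=6  T4=15  T5=8  T6=20  T7=34
Turnaround (C−A): T1=11  T2=24  T3=2  T4=10  T5=3  T6=13  T7=26
Turnaround = completion − arrival: T1=11, T2=24, T3=2, T4=10, T5=3, T6=13, T7=26
Total turnaround = 11 + 24 + 2 + 10 + 3 + 13 + 26 = 89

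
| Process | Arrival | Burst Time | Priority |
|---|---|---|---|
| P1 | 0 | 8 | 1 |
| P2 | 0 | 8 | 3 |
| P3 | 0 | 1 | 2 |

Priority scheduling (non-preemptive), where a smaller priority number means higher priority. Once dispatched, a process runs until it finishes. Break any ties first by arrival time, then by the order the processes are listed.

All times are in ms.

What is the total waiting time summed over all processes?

17

Gantt: | P1 0-8 | P3 8-9 | P2 9-17 |
Completion: P1=8  P2=17  P3=9
Turnaround (C−A): P1=8  P2=17  P3=9
Waiting = turnaround − burst: P1=0, P2=9, P3=8
Total waiting = 0 + 9 + 8 = 17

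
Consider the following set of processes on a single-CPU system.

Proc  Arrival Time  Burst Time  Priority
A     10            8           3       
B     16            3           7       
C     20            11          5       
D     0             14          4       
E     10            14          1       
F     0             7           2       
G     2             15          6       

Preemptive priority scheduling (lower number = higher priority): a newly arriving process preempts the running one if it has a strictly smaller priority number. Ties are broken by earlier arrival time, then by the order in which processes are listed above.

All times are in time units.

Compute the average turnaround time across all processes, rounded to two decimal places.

Timeline: | F 0-7 | D 7-10 | E 10-24 | A 24-32 | D 32-43 | C 43-54 | G 54-69 | B 69-72 |
Completion: A=32  B=72  C=54  D=43  E=24  F=7  G=69
Turnaround times: A=22, B=56, C=34, D=43, E=14, F=7, G=67
Average turnaround = (22+56+34+43+14+7+67) / 7 = 243/7 = 34.71

34.71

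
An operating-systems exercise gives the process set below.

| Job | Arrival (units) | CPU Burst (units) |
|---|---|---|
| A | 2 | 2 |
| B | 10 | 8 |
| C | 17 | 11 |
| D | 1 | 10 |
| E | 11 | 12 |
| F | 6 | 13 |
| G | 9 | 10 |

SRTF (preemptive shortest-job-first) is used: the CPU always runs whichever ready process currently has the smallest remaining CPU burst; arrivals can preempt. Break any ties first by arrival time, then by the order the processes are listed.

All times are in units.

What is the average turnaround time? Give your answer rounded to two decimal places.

Schedule: | idle 0-1 | D 1-2 | A 2-4 | D 4-13 | B 13-21 | G 21-31 | C 31-42 | E 42-54 | F 54-67 |
Completion: A=4  B=21  C=42  D=13  E=54  F=67  G=31
Turnaround times: A=2, B=11, C=25, D=12, E=43, F=61, G=22
Average turnaround = (2+11+25+12+43+61+22) / 7 = 176/7 = 25.14

25.14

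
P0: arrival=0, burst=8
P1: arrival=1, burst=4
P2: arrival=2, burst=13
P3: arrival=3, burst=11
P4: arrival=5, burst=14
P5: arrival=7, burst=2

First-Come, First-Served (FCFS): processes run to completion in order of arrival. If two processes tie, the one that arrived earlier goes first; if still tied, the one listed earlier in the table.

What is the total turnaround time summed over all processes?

Timeline: | P0 0-8 | P1 8-12 | P2 12-25 | P3 25-36 | P4 36-50 | P5 50-52 |
Completion: P0=8  P1=12  P2=25  P3=36  P4=50  P5=52
Turnaround = completion − arrival: P0=8, P1=11, P2=23, P3=33, P4=45, P5=45
Total turnaround = 8 + 11 + 23 + 33 + 45 + 45 = 165

165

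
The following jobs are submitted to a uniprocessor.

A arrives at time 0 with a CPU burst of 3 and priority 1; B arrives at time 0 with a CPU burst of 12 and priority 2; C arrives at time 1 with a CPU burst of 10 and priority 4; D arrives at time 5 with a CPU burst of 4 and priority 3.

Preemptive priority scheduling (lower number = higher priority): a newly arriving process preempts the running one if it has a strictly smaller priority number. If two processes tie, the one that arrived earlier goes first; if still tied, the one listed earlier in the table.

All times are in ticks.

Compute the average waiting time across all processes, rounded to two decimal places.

7.75

Schedule: | A 0-3 | B 3-15 | D 15-19 | C 19-29 |
Completion: A=3  B=15  C=29  D=19
Waiting times: A=0, B=3, C=18, D=10
Average waiting = (0+3+18+10) / 4 = 31/4 = 7.75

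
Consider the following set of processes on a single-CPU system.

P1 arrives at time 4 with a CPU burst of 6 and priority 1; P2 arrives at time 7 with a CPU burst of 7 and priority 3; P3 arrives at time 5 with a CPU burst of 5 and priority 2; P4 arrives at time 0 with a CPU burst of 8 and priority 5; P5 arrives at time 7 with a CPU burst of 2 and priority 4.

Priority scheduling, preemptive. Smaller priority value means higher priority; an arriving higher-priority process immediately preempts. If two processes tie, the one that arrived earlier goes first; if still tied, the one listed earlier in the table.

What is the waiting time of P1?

0

Gantt: | P4 0-4 | P1 4-10 | P3 10-15 | P2 15-22 | P5 22-24 | P4 24-28 |
Completion: P1=10  P2=22  P3=15  P4=28  P5=24
Waiting(P1) = turnaround − burst = 6 − 6 = 0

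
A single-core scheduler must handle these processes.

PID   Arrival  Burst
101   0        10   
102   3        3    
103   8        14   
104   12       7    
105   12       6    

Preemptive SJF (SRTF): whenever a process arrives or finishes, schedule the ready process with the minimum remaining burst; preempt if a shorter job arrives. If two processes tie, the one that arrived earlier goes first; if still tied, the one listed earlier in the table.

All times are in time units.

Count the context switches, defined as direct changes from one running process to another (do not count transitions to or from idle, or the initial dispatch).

Timeline: | 101 0-3 | 102 3-6 | 101 6-13 | 105 13-19 | 104 19-26 | 103 26-40 |
Completion: 101=13  102=6  103=40  104=26  105=19
Turnaround (C−A): 101=13  102=3  103=32  104=14  105=7

5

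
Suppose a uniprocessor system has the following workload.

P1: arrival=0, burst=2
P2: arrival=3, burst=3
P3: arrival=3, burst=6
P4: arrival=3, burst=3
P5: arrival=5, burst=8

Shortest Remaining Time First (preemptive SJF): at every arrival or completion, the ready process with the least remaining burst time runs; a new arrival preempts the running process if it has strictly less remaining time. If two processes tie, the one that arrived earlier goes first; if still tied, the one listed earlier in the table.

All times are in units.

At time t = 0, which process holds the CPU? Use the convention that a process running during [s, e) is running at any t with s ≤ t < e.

P1

Timeline: | P1 0-2 | idle 2-3 | P2 3-6 | P4 6-9 | P3 9-15 | P5 15-23 |
Completion: P1=2  P2=6  P3=15  P4=9  P5=23
Turnaround (C−A): P1=2  P2=3  P3=12  P4=6  P5=18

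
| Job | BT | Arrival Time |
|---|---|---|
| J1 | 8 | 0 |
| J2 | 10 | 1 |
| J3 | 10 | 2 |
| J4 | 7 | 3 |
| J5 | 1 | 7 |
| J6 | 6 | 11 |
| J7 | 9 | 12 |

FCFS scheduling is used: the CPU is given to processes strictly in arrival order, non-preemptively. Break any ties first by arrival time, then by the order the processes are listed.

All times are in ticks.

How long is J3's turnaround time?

26

Gantt: | J1 0-8 | J2 8-18 | J3 18-28 | J4 28-35 | J5 35-36 | J6 36-42 | J7 42-51 |
Completion: J1=8  J2=18  J3=28  J4=35  J5=36  J6=42  J7=51
Turnaround (C−A): J1=8  J2=17  J3=26  J4=32  J5=29  J6=31  J7=39
Turnaround(J3) = completion − arrival = 28 − 2 = 26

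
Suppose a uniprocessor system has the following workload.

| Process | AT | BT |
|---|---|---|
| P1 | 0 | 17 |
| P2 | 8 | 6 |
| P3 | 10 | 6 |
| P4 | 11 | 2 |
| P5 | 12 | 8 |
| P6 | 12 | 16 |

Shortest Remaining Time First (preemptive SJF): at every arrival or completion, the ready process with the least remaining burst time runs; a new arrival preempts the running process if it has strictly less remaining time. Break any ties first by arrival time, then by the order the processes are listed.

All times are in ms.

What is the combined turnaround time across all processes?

Timeline: | P1 0-8 | P2 8-11 | P4 11-13 | P2 13-16 | P3 16-22 | P5 22-30 | P1 30-39 | P6 39-55 |
Completion: P1=39  P2=16  P3=22  P4=13  P5=30  P6=55
Turnaround (C−A): P1=39  P2=8  P3=12  P4=2  P5=18  P6=43
Turnaround = completion − arrival: P1=39, P2=8, P3=12, P4=2, P5=18, P6=43
Total turnaround = 39 + 8 + 12 + 2 + 18 + 43 = 122

122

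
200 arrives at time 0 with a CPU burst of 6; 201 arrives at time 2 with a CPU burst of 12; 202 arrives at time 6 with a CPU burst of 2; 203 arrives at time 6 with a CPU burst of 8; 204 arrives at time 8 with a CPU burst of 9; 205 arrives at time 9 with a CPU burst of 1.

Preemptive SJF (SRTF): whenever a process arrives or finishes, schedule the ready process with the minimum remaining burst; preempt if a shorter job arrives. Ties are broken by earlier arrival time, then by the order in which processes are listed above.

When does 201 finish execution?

38

Timeline: | 200 0-6 | 202 6-8 | 203 8-9 | 205 9-10 | 203 10-17 | 204 17-26 | 201 26-38 |
Completion: 200=6  201=38  202=8  203=17  204=26  205=10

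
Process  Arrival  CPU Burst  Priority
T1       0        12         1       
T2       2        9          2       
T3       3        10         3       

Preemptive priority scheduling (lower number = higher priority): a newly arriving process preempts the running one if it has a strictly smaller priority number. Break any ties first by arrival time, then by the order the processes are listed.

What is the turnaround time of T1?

Gantt: | T1 0-12 | T2 12-21 | T3 21-31 |
Completion: T1=12  T2=21  T3=31
Turnaround (C−A): T1=12  T2=19  T3=28
Turnaround(T1) = completion − arrival = 12 − 0 = 12

12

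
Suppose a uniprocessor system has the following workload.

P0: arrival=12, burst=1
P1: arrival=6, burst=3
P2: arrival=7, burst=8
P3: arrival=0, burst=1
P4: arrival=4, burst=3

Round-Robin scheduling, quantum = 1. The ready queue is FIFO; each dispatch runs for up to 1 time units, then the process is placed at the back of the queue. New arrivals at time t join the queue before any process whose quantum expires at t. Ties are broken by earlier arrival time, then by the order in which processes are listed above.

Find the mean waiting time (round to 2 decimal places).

Schedule: | P3 0-1 | idle 1-4 | P4 4-6 | P1 6-7 | P4 7-8 | P2 8-9 | P1 9-10 | P2 10-11 | P1 11-12 | P2 12-13 | P0 13-14 | P2 14-19 |
Completion: P0=14  P1=12  P2=19  P3=1  P4=8
Waiting times: P0=1, P1=3, P2=4, P3=0, P4=1
Average waiting = (1+3+4+0+1) / 5 = 9/5 = 1.80

1.80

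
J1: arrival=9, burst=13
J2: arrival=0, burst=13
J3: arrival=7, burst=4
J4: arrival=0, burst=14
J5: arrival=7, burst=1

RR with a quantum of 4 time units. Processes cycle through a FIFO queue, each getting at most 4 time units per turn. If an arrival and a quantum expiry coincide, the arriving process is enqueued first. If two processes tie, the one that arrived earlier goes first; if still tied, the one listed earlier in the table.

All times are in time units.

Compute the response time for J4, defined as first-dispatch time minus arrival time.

4

Timeline: | J2 0-4 | J4 4-8 | J2 8-12 | J3 12-16 | J5 16-17 | J4 17-21 | J1 21-25 | J2 25-29 | J4 29-33 | J1 33-37 | J2 37-38 | J4 38-40 | J1 40-45 |
Completion: J1=45  J2=38  J3=16  J4=40  J5=17
Response(J4) = first start − arrival = 4 − 0 = 4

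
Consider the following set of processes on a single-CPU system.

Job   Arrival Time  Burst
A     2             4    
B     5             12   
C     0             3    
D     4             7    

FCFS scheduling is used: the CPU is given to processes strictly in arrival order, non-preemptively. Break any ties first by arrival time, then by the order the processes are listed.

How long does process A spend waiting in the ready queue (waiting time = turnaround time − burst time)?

1

Timeline: | C 0-3 | A 3-7 | D 7-14 | B 14-26 |
Completion: A=7  B=26  C=3  D=14
Waiting(A) = turnaround − burst = 5 − 4 = 1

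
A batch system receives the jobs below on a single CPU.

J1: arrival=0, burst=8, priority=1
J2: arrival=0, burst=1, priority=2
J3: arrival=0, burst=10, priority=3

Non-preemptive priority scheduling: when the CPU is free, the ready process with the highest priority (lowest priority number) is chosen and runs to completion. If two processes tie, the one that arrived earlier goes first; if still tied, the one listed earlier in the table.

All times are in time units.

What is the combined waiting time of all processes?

17

Schedule: | J1 0-8 | J2 8-9 | J3 9-19 |
Completion: J1=8  J2=9  J3=19
Waiting = turnaround − burst: J1=0, J2=8, J3=9
Total waiting = 0 + 8 + 9 = 17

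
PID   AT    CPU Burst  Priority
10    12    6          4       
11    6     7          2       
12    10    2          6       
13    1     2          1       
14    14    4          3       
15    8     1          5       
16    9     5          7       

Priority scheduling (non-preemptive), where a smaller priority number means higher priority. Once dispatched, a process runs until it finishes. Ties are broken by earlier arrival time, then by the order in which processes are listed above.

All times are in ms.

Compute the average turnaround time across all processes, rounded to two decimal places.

11.29

Gantt: | idle 0-1 | 13 1-3 | idle 3-6 | 11 6-13 | 10 13-19 | 14 19-23 | 15 23-24 | 12 24-26 | 16 26-31 |
Completion: 10=19  11=13  12=26  13=3  14=23  15=24  16=31
Turnaround times: 10=7, 11=7, 12=16, 13=2, 14=9, 15=16, 16=22
Average turnaround = (7+7+16+2+9+16+22) / 7 = 79/7 = 11.29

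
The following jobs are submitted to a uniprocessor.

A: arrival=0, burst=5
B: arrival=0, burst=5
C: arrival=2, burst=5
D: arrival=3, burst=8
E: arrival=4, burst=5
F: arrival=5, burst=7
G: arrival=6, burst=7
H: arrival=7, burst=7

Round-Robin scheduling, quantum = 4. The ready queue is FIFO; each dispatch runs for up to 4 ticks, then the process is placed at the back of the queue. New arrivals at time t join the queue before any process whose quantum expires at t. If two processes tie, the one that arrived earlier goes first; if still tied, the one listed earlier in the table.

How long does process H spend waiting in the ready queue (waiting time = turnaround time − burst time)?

35

Schedule: | A 0-4 | B 4-8 | C 8-12 | D 12-16 | E 16-20 | A 20-21 | F 21-25 | G 25-29 | H 29-33 | B 33-34 | C 34-35 | D 35-39 | E 39-40 | F 40-43 | G 43-46 | H 46-49 |
Completion: A=21  B=34  C=35  D=39  E=40  F=43  G=46  H=49
Waiting(H) = turnaround − burst = 42 − 7 = 35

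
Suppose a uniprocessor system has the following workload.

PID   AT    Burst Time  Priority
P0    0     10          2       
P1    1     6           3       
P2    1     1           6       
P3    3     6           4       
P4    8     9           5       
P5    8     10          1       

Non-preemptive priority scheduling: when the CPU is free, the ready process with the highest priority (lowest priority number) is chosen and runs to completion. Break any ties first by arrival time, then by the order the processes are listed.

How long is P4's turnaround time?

Schedule: | P0 0-10 | P5 10-20 | P1 20-26 | P3 26-32 | P4 32-41 | P2 41-42 |
Completion: P0=10  P1=26  P2=42  P3=32  P4=41  P5=20
Turnaround (C−A): P0=10  P1=25  P2=41  P3=29  P4=33  P5=12
Turnaround(P4) = completion − arrival = 41 − 8 = 33

33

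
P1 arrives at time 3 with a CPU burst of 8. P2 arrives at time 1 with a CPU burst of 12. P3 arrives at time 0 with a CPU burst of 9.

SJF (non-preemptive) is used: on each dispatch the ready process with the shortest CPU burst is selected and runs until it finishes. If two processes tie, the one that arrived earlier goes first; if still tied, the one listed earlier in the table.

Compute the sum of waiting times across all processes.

Timeline: | P3 0-9 | P1 9-17 | P2 17-29 |
Completion: P1=17  P2=29  P3=9
Waiting = turnaround − burst: P1=6, P2=16, P3=0
Total waiting = 6 + 16 + 0 = 22

22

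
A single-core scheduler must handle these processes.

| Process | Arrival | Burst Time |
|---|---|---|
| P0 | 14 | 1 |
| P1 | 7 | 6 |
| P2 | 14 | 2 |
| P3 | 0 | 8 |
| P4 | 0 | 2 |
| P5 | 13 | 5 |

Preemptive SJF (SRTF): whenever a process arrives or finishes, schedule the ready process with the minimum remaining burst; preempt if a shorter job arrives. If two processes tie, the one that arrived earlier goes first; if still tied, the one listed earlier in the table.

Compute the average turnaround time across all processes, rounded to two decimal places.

Schedule: | P4 0-2 | P3 2-10 | P1 10-14 | P0 14-15 | P1 15-17 | P2 17-19 | P5 19-24 |
Completion: P0=15  P1=17  P2=19  P3=10  P4=2  P5=24
Turnaround (C−A): P0=1  P1=10  P2=5  P3=10  P4=2  P5=11
Turnaround times: P0=1, P1=10, P2=5, P3=10, P4=2, P5=11
Average turnaround = (1+10+5+10+2+11) / 6 = 39/6 = 6.50

6.50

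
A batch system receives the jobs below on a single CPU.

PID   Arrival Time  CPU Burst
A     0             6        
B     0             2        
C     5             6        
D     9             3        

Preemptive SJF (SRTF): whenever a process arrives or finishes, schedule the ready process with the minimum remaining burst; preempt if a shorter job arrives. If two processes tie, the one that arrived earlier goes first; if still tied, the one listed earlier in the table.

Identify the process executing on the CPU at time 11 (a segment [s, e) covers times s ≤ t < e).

D

Timeline: | B 0-2 | A 2-8 | C 8-9 | D 9-12 | C 12-17 |
Completion: A=8  B=2  C=17  D=12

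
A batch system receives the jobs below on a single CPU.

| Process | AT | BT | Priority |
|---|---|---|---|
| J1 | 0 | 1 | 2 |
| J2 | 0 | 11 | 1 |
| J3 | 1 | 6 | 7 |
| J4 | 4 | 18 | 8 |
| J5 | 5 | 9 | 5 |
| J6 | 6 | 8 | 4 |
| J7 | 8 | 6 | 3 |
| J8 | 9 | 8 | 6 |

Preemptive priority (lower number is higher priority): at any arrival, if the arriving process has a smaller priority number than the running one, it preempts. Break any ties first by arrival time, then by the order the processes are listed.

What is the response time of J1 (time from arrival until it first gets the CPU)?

Schedule: | J2 0-11 | J1 11-12 | J7 12-18 | J6 18-26 | J5 26-35 | J8 35-43 | J3 43-49 | J4 49-67 |
Completion: J1=12  J2=11  J3=49  J4=67  J5=35  J6=26  J7=18  J8=43
Turnaround (C−A): J1=12  J2=11  J3=48  J4=63  J5=30  J6=20  J7=10  J8=34
Response(J1) = first start − arrival = 11 − 0 = 11

11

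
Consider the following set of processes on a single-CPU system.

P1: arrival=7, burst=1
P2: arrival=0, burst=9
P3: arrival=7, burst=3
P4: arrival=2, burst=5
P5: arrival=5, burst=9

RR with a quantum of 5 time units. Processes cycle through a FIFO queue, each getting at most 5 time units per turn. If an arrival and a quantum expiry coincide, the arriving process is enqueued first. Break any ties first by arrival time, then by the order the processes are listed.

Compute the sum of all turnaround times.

78

Timeline: | P2 0-5 | P4 5-10 | P5 10-15 | P2 15-19 | P1 19-20 | P3 20-23 | P5 23-27 |
Completion: P1=20  P2=19  P3=23  P4=10  P5=27
Turnaround = completion − arrival: P1=13, P2=19, P3=16, P4=8, P5=22
Total turnaround = 13 + 19 + 16 + 8 + 22 = 78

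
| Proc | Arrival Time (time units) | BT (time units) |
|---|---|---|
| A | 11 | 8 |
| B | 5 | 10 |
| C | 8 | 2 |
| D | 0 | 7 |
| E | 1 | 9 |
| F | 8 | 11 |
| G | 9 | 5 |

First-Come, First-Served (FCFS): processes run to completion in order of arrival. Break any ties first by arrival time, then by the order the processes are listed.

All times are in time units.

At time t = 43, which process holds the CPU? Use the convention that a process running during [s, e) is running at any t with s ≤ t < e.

G

Schedule: | D 0-7 | E 7-16 | B 16-26 | C 26-28 | F 28-39 | G 39-44 | A 44-52 |
Completion: A=52  B=26  C=28  D=7  E=16  F=39  G=44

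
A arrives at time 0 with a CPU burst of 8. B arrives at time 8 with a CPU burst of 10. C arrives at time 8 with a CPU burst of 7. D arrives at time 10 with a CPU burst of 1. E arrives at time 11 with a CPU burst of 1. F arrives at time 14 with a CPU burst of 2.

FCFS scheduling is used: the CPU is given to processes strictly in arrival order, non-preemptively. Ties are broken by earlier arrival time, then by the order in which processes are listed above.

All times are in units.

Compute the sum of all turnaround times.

Timeline: | A 0-8 | B 8-18 | C 18-25 | D 25-26 | E 26-27 | F 27-29 |
Completion: A=8  B=18  C=25  D=26  E=27  F=29
Turnaround (C−A): A=8  B=10  C=17  D=16  E=16  F=15
Turnaround = completion − arrival: A=8, B=10, C=17, D=16, E=16, F=15
Total turnaround = 8 + 10 + 17 + 16 + 16 + 15 = 82

82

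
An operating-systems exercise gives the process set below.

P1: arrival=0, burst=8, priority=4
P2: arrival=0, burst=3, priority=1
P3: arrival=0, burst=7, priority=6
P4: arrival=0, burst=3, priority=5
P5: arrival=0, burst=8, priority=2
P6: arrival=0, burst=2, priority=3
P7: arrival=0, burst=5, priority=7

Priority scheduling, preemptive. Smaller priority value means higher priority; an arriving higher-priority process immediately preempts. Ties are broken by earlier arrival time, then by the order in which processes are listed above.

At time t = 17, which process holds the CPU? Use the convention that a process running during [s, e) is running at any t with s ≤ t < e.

P1

Schedule: | P2 0-3 | P5 3-11 | P6 11-13 | P1 13-21 | P4 21-24 | P3 24-31 | P7 31-36 |
Completion: P1=21  P2=3  P3=31  P4=24  P5=11  P6=13  P7=36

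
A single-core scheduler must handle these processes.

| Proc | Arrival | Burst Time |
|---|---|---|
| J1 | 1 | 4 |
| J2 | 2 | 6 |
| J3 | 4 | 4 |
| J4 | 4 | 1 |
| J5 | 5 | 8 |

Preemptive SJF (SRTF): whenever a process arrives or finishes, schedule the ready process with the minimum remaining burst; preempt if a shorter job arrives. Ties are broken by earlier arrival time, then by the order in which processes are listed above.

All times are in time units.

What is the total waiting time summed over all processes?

Gantt: | idle 0-1 | J1 1-5 | J4 5-6 | J3 6-10 | J2 10-16 | J5 16-24 |
Completion: J1=5  J2=16  J3=10  J4=6  J5=24
Waiting = turnaround − burst: J1=0, J2=8, J3=2, J4=1, J5=11
Total waiting = 0 + 8 + 2 + 1 + 11 = 22

22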